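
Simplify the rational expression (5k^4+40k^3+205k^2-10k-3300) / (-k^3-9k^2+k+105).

Apply the Euclidean algorithm:
  5k^4+40k^3+205k^2-10k-3300 = (-5k+5)(-k^3-9k^2+k+105) + (255k^2+510k-3825)
  -k^3-9k^2+k+105 = (-(1/255)k-7/255)(255k^2+510k-3825) + (0)
Last nonzero remainder: 255k^2+510k-3825. Dividing through by 255 gives the monic gcd k^2+2k-15.
Cancel k^2+2k-15 from numerator and denominator to get the reduced form.

(-5k^2-30k-220)/(k+7)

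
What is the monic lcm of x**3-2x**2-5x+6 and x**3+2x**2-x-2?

x**4-x**3-7x**2+x+6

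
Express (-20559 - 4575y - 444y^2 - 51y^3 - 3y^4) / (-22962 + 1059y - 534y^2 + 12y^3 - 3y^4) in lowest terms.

Repeated division with remainder:
  -3y^4 - 51y^3 - 444y^2 - 4575y - 20559 = (-3y^4 + 12y^3 - 534y^2 + 1059y - 22962) + (-63y^3 + 90y^2 - 5634y + 2403)
  -3y^4 + 12y^3 - 534y^2 + 1059y - 22962 = ((1/21)y - 6/49)(-63y^3 + 90y^2 - 5634y + 2403) + (-(12480/49)y^2 + (12480/49)y - 1110720/49)
  -63y^3 + 90y^2 - 5634y + 2403 = ((1029/4160)y - 441/4160)(-(12480/49)y^2 + (12480/49)y - 1110720/49) + (0)
Last nonzero remainder: -(12480/49)y^2 + (12480/49)y - 1110720/49. Dividing through by -12480/49 gives the monic gcd y^2 - y + 89.
Cancel y^2 - y + 89 from numerator and denominator to get the reduced form.

(77 + 18y + y^2)/(86 - 3y + y^2)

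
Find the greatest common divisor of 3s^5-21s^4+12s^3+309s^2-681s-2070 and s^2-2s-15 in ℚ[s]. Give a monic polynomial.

s^2-2s-15

Apply the Euclidean algorithm:
  3s^5-21s^4+12s^3+309s^2-681s-2070 = (3s^3-15s^2+27s+138)(s^2-2s-15) + (0)
The last nonzero remainder s^2-2s-15 is already monic.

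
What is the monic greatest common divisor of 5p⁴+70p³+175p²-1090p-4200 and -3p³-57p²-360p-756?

Repeated division with remainder:
  5p⁴+70p³+175p²-1090p-4200 = (-(5/3)p+25/3)(-3p³-57p²-360p-756) + (50p²+650p+2100)
  -3p³-57p²-360p-756 = (-(3/50)p-9/25)(50p²+650p+2100) + (0)
Last nonzero remainder: 50p²+650p+2100. Dividing through by 50 gives the monic gcd p²+13p+42.

p²+13p+42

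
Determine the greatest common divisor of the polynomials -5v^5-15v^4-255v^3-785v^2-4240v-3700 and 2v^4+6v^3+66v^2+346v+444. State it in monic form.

v^2-2v+37

Repeated division with remainder:
  -5v^5-15v^4-255v^3-785v^2-4240v-3700 = (-(5/2)v)(2v^4+6v^3+66v^2+346v+444) + (-90v^3+80v^2-3130v-3700)
  2v^4+6v^3+66v^2+346v+444 = (-(1/45)v-7/81)(-90v^3+80v^2-3130v-3700) + ((272/81)v^2-(544/81)v+10064/81)
  -90v^3+80v^2-3130v-3700 = (-(3645/136)v-2025/68)((272/81)v^2-(544/81)v+10064/81) + (0)
Last nonzero remainder: (272/81)v^2-(544/81)v+10064/81. Dividing through by 272/81 gives the monic gcd v^2-2v+37.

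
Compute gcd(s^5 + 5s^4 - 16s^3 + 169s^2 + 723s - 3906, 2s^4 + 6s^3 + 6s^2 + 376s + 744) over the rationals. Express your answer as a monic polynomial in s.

Euclidean algorithm in ℚ[s]:
  s^5 + 5s^4 - 16s^3 + 169s^2 + 723s - 3906 = ((1/2)s + 1)(2s^4 + 6s^3 + 6s^2 + 376s + 744) + (-25s^3 - 25s^2 - 25s - 4650)
  2s^4 + 6s^3 + 6s^2 + 376s + 744 = (-(2/25)s - 4/25)(-25s^3 - 25s^2 - 25s - 4650) + (0)
Last nonzero remainder: -25s^3 - 25s^2 - 25s - 4650. Dividing through by -25 gives the monic gcd s^3 + s^2 + s + 186.

s^3 + s^2 + s + 186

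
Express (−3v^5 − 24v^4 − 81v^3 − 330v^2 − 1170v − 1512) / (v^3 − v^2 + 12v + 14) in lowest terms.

Repeated division with remainder:
  −3v^5 − 24v^4 − 81v^3 − 330v^2 − 1170v − 1512 = (−3v^2 − 27v − 72)(v^3 − v^2 + 12v + 14) + (−36v^2 + 72v − 504)
  v^3 − v^2 + 12v + 14 = (−(1/36)v − 1/36)(−36v^2 + 72v − 504) + (0)
Last nonzero remainder: −36v^2 + 72v − 504. Dividing through by −36 gives the monic gcd v^2 − 2v + 14.
Cancel v^2 − 2v + 14 from numerator and denominator to get the reduced form.

(−3v^3 − 30v^2 − 99v − 108)/(v + 1)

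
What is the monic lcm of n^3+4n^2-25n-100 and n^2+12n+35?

By polynomial division,
  n^3+4n^2-25n-100 = (n-8)(n^2+12n+35) + (36n+180)
  n^2+12n+35 = ((1/36)n+7/36)(36n+180) + (0)
Last nonzero remainder: 36n+180. Dividing through by 36 gives the monic gcd n+5.
Then lcm(f, g) = f·g / gcd(f, g); expanding and making the result monic gives the answer.

n^4+11n^3+3n^2-275n-700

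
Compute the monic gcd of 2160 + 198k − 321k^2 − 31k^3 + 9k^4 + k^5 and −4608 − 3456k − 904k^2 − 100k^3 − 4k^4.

Apply the Euclidean algorithm:
  k^5 + 9k^4 − 31k^3 − 321k^2 + 198k + 2160 = (−(1/4)k + 4)(−4k^4 − 100k^3 − 904k^2 − 3456k − 4608) + (143k^3 + 2431k^2 + 12870k + 20592)
  −4k^4 − 100k^3 − 904k^2 − 3456k − 4608 = (−(4/143)k − 32/143)(143k^3 + 2431k^2 + 12870k + 20592) + (0)
Last nonzero remainder: 143k^3 + 2431k^2 + 12870k + 20592. Dividing through by 143 gives the monic gcd k^3 + 17k^2 + 90k + 144.

144 + 90k + 17k^2 + k^3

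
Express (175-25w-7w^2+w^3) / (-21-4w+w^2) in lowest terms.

(-25+w^2)/(3+w)

Repeated division with remainder:
  w^3-7w^2-25w+175 = (w-3)(w^2-4w-21) + (-16w+112)
  w^2-4w-21 = (-(1/16)w-3/16)(-16w+112) + (0)
Last nonzero remainder: -16w+112. Dividing through by -16 gives the monic gcd w-7.
Cancel w-7 from numerator and denominator to get the reduced form.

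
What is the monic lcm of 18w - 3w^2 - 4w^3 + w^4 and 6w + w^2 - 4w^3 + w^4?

Euclidean algorithm in ℚ[w]:
  w^4 - 4w^3 - 3w^2 + 18w = (w^4 - 4w^3 + w^2 + 6w) + (-4w^2 + 12w)
  w^4 - 4w^3 + w^2 + 6w = (-(1/4)w^2 + (1/4)w + 1/2)(-4w^2 + 12w) + (0)
Last nonzero remainder: -4w^2 + 12w. Dividing through by -4 gives the monic gcd w^2 - 3w.
Then lcm(f, g) = f·g / gcd(f, g); expanding and making the result monic gives the answer.

-36w - 12w^2 + 29w^3 - w^4 - 5w^5 + w^6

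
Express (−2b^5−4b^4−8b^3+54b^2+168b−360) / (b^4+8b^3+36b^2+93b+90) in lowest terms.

(−2b^2+8b−8)/(b+2)

Euclidean algorithm in ℚ[b]:
  −2b^5−4b^4−8b^3+54b^2+168b−360 = (−2b+12)(b^4+8b^3+36b^2+93b+90) + (−32b^3−192b^2−768b−1440)
  b^4+8b^3+36b^2+93b+90 = (−(1/32)b−1/16)(−32b^3−192b^2−768b−1440) + (0)
Last nonzero remainder: −32b^3−192b^2−768b−1440. Dividing through by −32 gives the monic gcd b^3+6b^2+24b+45.
Cancel b^3+6b^2+24b+45 from numerator and denominator to get the reduced form.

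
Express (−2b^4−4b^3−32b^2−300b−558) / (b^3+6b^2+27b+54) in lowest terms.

(−2b^3+2b^2−38b−186)/(b^2+3b+18)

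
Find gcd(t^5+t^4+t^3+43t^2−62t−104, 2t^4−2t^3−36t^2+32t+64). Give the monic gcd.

By polynomial division,
  t^5+t^4+t^3+43t^2−62t−104 = ((1/2)t+1)(2t^4−2t^3−36t^2+32t+64) + (21t^3+63t^2−126t−168)
  2t^4−2t^3−36t^2+32t+64 = ((2/21)t−8/21)(21t^3+63t^2−126t−168) + (0)
Last nonzero remainder: 21t^3+63t^2−126t−168. Dividing through by 21 gives the monic gcd t^3+3t^2−6t−8.

t^3+3t^2−6t−8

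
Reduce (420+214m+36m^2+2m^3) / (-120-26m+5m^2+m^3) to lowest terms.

(70+24m+2m^2)/(-20-m+m^2)

Repeated division with remainder:
  2m^3+36m^2+214m+420 = (2)(m^3+5m^2-26m-120) + (26m^2+266m+660)
  m^3+5m^2-26m-120 = ((1/26)m-34/169)(26m^2+266m+660) + ((360/169)m+2160/169)
  26m^2+266m+660 = ((2197/180)m+1859/36)((360/169)m+2160/169) + (0)
Last nonzero remainder: (360/169)m+2160/169. Dividing through by 360/169 gives the monic gcd m+6.
Cancel m+6 from numerator and denominator to get the reduced form.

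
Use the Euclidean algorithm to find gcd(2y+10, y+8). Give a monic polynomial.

Euclidean algorithm in ℚ[y]:
  2y+10 = (2)(y+8) + (-6)
  y+8 = (-(1/6)y-4/3)(-6) + (0)
The last nonzero remainder is the constant -6, so the polynomials are coprime and gcd = 1.

1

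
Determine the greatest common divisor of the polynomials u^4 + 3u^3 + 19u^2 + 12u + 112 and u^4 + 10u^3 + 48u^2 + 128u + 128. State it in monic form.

Apply the Euclidean algorithm:
  u^4 + 3u^3 + 19u^2 + 12u + 112 = (u^4 + 10u^3 + 48u^2 + 128u + 128) + (-7u^3 - 29u^2 - 116u - 16)
  u^4 + 10u^3 + 48u^2 + 128u + 128 = (-(1/7)u - 41/49)(-7u^3 - 29u^2 - 116u - 16) + ((351/49)u^2 + (1404/49)u + 5616/49)
  -7u^3 - 29u^2 - 116u - 16 = (-(343/351)u - 49/351)((351/49)u^2 + (1404/49)u + 5616/49) + (0)
Last nonzero remainder: (351/49)u^2 + (1404/49)u + 5616/49. Dividing through by 351/49 gives the monic gcd u^2 + 4u + 16.

u^2 + 4u + 16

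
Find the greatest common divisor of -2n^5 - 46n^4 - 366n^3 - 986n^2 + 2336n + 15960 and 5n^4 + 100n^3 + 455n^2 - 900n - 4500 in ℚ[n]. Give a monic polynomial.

Repeated division with remainder:
  -2n^5 - 46n^4 - 366n^3 - 986n^2 + 2336n + 15960 = (-(2/5)n - 6/5)(5n^4 + 100n^3 + 455n^2 - 900n - 4500) + (-64n^3 - 800n^2 - 544n + 10560)
  5n^4 + 100n^3 + 455n^2 - 900n - 4500 = (-(5/64)n - 75/128)(-64n^3 - 800n^2 - 544n + 10560) + (-(225/4)n^2 - (1575/4)n + 3375/2)
  -64n^3 - 800n^2 - 544n + 10560 = ((256/225)n + 1408/225)(-(225/4)n^2 - (1575/4)n + 3375/2) + (0)
Last nonzero remainder: -(225/4)n^2 - (1575/4)n + 3375/2. Dividing through by -225/4 gives the monic gcd n^2 + 7n - 30.

n^2 + 7n - 30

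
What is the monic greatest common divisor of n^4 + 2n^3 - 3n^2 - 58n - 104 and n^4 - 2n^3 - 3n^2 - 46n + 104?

By polynomial division,
  n^4 + 2n^3 - 3n^2 - 58n - 104 = (n^4 - 2n^3 - 3n^2 - 46n + 104) + (4n^3 - 12n - 208)
  n^4 - 2n^3 - 3n^2 - 46n + 104 = ((1/4)n - 1/2)(4n^3 - 12n - 208) + (0)
Last nonzero remainder: 4n^3 - 12n - 208. Dividing through by 4 gives the monic gcd n^3 - 3n - 52.

n^3 - 3n - 52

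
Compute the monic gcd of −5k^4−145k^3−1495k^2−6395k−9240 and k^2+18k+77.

Repeated division with remainder:
  −5k^4−145k^3−1495k^2−6395k−9240 = (−5k^2−55k−120)(k^2+18k+77) + (0)
The last nonzero remainder k^2+18k+77 is already monic.

k^2+18k+77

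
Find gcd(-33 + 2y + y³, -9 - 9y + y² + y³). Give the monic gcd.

-3 + y

Euclidean algorithm in ℚ[y]:
  y³ + 2y - 33 = (y³ + y² - 9y - 9) + (-y² + 11y - 24)
  y³ + y² - 9y - 9 = (-y - 12)(-y² + 11y - 24) + (99y - 297)
  -y² + 11y - 24 = (-(1/99)y + 8/99)(99y - 297) + (0)
Last nonzero remainder: 99y - 297. Dividing through by 99 gives the monic gcd y - 3.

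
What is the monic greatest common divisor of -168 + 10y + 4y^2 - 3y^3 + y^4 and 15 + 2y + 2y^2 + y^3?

3 + y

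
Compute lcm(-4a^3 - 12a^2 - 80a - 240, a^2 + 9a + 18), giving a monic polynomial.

a^4 + 9a^3 + 38a^2 + 180a + 360

Apply the Euclidean algorithm:
  -4a^3 - 12a^2 - 80a - 240 = (-4a + 24)(a^2 + 9a + 18) + (-224a - 672)
  a^2 + 9a + 18 = (-(1/224)a - 3/112)(-224a - 672) + (0)
Last nonzero remainder: -224a - 672. Dividing through by -224 gives the monic gcd a + 3.
Then lcm(f, g) = f·g / gcd(f, g); expanding and making the result monic gives the answer.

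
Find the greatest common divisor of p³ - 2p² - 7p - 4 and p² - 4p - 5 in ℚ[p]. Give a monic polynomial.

By polynomial division,
  p³ - 2p² - 7p - 4 = (p + 2)(p² - 4p - 5) + (6p + 6)
  p² - 4p - 5 = ((1/6)p - 5/6)(6p + 6) + (0)
Last nonzero remainder: 6p + 6. Dividing through by 6 gives the monic gcd p + 1.

p + 1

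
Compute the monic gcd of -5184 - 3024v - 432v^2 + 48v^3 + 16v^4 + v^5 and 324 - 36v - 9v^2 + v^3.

-36 + v^2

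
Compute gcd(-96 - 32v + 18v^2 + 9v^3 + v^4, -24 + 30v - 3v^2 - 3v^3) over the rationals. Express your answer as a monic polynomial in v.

-8 + 2v + v^2

Apply the Euclidean algorithm:
  v^4 + 9v^3 + 18v^2 - 32v - 96 = (-(1/3)v - 8/3)(-3v^3 - 3v^2 + 30v - 24) + (20v^2 + 40v - 160)
  -3v^3 - 3v^2 + 30v - 24 = (-(3/20)v + 3/20)(20v^2 + 40v - 160) + (0)
Last nonzero remainder: 20v^2 + 40v - 160. Dividing through by 20 gives the monic gcd v^2 + 2v - 8.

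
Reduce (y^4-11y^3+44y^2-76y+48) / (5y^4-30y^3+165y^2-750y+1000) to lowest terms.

(y^2-5y+6)/(5y^2+125)

Apply the Euclidean algorithm:
  y^4-11y^3+44y^2-76y+48 = (1/5)(5y^4-30y^3+165y^2-750y+1000) + (-5y^3+11y^2+74y-152)
  5y^4-30y^3+165y^2-750y+1000 = (-y+19/5)(-5y^3+11y^2+74y-152) + ((986/5)y^2-(5916/5)y+7888/5)
  -5y^3+11y^2+74y-152 = (-(25/986)y-95/986)((986/5)y^2-(5916/5)y+7888/5) + (0)
Last nonzero remainder: (986/5)y^2-(5916/5)y+7888/5. Dividing through by 986/5 gives the monic gcd y^2-6y+8.
Cancel y^2-6y+8 from numerator and denominator to get the reduced form.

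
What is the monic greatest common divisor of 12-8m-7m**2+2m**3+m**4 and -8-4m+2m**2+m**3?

Apply the Euclidean algorithm:
  m**4+2m**3-7m**2-8m+12 = (m)(m**3+2m**2-4m-8) + (-3m**2+12)
  m**3+2m**2-4m-8 = (-(1/3)m-2/3)(-3m**2+12) + (0)
Last nonzero remainder: -3m**2+12. Dividing through by -3 gives the monic gcd m**2-4.

-4+m**2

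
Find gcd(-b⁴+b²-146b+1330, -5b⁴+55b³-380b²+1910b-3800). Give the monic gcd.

b³-7b²+48b-190

Repeated division with remainder:
  -b⁴+b²-146b+1330 = (1/5)(-5b⁴+55b³-380b²+1910b-3800) + (-11b³+77b²-528b+2090)
  -5b⁴+55b³-380b²+1910b-3800 = ((5/11)b-20/11)(-11b³+77b²-528b+2090) + (0)
Last nonzero remainder: -11b³+77b²-528b+2090. Dividing through by -11 gives the monic gcd b³-7b²+48b-190.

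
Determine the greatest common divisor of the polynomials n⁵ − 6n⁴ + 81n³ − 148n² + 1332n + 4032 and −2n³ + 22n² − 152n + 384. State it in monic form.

n² − 7n + 48

Euclidean algorithm in ℚ[n]:
  n⁵ − 6n⁴ + 81n³ − 148n² + 1332n + 4032 = (−(1/2)n² − (5/2)n − 30)(−2n³ + 22n² − 152n + 384) + (324n² − 2268n + 15552)
  −2n³ + 22n² − 152n + 384 = (−(1/162)n + 2/81)(324n² − 2268n + 15552) + (0)
Last nonzero remainder: 324n² − 2268n + 15552. Dividing through by 324 gives the monic gcd n² − 7n + 48.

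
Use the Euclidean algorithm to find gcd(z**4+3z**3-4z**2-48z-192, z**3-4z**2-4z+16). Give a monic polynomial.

z-4

By polynomial division,
  z**4+3z**3-4z**2-48z-192 = (z+7)(z**3-4z**2-4z+16) + (28z**2-36z-304)
  z**3-4z**2-4z+16 = ((1/28)z-19/196)(28z**2-36z-304) + ((165/49)z-660/49)
  28z**2-36z-304 = ((1372/165)z+3724/165)((165/49)z-660/49) + (0)
Last nonzero remainder: (165/49)z-660/49. Dividing through by 165/49 gives the monic gcd z-4.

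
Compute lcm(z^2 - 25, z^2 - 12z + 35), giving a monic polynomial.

z^3 - 7z^2 - 25z + 175

Apply the Euclidean algorithm:
  z^2 - 25 = (z^2 - 12z + 35) + (12z - 60)
  z^2 - 12z + 35 = ((1/12)z - 7/12)(12z - 60) + (0)
Last nonzero remainder: 12z - 60. Dividing through by 12 gives the monic gcd z - 5.
Then lcm(f, g) = f·g / gcd(f, g); expanding and making the result monic gives the answer.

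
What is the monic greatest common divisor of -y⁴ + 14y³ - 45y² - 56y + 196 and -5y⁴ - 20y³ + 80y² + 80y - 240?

y² - 4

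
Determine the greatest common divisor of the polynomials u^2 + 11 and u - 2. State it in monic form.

1

Apply the Euclidean algorithm:
  u^2 + 11 = (u + 2)(u - 2) + (15)
  u - 2 = ((1/15)u - 2/15)(15) + (0)
The last nonzero remainder is the constant 15, so the polynomials are coprime and gcd = 1.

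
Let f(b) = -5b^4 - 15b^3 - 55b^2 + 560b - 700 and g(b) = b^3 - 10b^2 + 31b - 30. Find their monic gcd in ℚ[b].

b - 2

By polynomial division,
  -5b^4 - 15b^3 - 55b^2 + 560b - 700 = (-5b - 65)(b^3 - 10b^2 + 31b - 30) + (-550b^2 + 2425b - 2650)
  b^3 - 10b^2 + 31b - 30 = (-(1/550)b + 123/12100)(-550b^2 + 2425b - 2650) + ((741/484)b - 741/242)
  -550b^2 + 2425b - 2650 = (-(266200/741)b + 641300/741)((741/484)b - 741/242) + (0)
Last nonzero remainder: (741/484)b - 741/242. Dividing through by 741/484 gives the monic gcd b - 2.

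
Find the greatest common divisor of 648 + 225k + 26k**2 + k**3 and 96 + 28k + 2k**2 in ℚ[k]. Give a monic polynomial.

8 + k

By polynomial division,
  k**3 + 26k**2 + 225k + 648 = ((1/2)k + 6)(2k**2 + 28k + 96) + (9k + 72)
  2k**2 + 28k + 96 = ((2/9)k + 4/3)(9k + 72) + (0)
Last nonzero remainder: 9k + 72. Dividing through by 9 gives the monic gcd k + 8.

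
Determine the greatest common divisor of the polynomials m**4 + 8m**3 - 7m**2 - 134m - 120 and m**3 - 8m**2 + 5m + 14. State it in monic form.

Apply the Euclidean algorithm:
  m**4 + 8m**3 - 7m**2 - 134m - 120 = (m + 16)(m**3 - 8m**2 + 5m + 14) + (116m**2 - 228m - 344)
  m**3 - 8m**2 + 5m + 14 = ((1/116)m - 175/3364)(116m**2 - 228m - 344) + (-(3276/841)m - 3276/841)
  116m**2 - 228m - 344 = (-(24389/819)m + 72326/819)(-(3276/841)m - 3276/841) + (0)
Last nonzero remainder: -(3276/841)m - 3276/841. Dividing through by -3276/841 gives the monic gcd m + 1.

m + 1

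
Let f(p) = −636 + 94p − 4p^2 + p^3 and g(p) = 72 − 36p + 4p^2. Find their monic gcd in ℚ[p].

Euclidean algorithm in ℚ[p]:
  p^3 − 4p^2 + 94p − 636 = ((1/4)p + 5/4)(4p^2 − 36p + 72) + (121p − 726)
  4p^2 − 36p + 72 = ((4/121)p − 12/121)(121p − 726) + (0)
Last nonzero remainder: 121p − 726. Dividing through by 121 gives the monic gcd p − 6.

−6 + p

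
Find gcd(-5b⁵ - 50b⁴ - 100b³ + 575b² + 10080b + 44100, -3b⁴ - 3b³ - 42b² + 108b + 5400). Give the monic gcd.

b² - 36

Apply the Euclidean algorithm:
  -5b⁵ - 50b⁴ - 100b³ + 575b² + 10080b + 44100 = ((5/3)b + 15)(-3b⁴ - 3b³ - 42b² + 108b + 5400) + (15b³ + 1025b² - 540b - 36900)
  -3b⁴ - 3b³ - 42b² + 108b + 5400 = (-(1/5)b + 202/15)(15b³ + 1025b² - 540b - 36900) + (-(41860/3)b² + 502320)
  15b³ + 1025b² - 540b - 36900 = (-(9/8372)b - 615/8372)(-(41860/3)b² + 502320) + (0)
Last nonzero remainder: -(41860/3)b² + 502320. Dividing through by -41860/3 gives the monic gcd b² - 36.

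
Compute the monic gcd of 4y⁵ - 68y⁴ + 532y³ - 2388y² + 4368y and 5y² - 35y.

Euclidean algorithm in ℚ[y]:
  4y⁵ - 68y⁴ + 532y³ - 2388y² + 4368y = ((4/5)y³ - 8y² + (252/5)y - 624/5)(5y² - 35y) + (0)
Last nonzero remainder: 5y² - 35y. Dividing through by 5 gives the monic gcd y² - 7y.

y² - 7y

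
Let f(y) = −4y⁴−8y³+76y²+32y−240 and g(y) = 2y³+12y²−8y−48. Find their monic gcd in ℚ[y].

Euclidean algorithm in ℚ[y]:
  −4y⁴−8y³+76y²+32y−240 = (−2y+8)(2y³+12y²−8y−48) + (−36y²+144)
  2y³+12y²−8y−48 = (−(1/18)y−1/3)(−36y²+144) + (0)
Last nonzero remainder: −36y²+144. Dividing through by −36 gives the monic gcd y²−4.

y²−4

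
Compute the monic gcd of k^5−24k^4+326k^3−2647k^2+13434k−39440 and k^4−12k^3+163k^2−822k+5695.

Euclidean algorithm in ℚ[k]:
  k^5−24k^4+326k^3−2647k^2+13434k−39440 = (k−12)(k^4−12k^3+163k^2−822k+5695) + (19k^3+131k^2−2125k+28900)
  k^4−12k^3+163k^2−822k+5695 = ((1/19)k−359/361)(19k^3+131k^2−2125k+28900) + ((146247/361)k^2−(1608717/361)k+12430995/361)
  19k^3+131k^2−2125k+28900 = ((6859/146247)k+122740/146247)((146247/361)k^2−(1608717/361)k+12430995/361) + (0)
Last nonzero remainder: (146247/361)k^2−(1608717/361)k+12430995/361. Dividing through by 146247/361 gives the monic gcd k^2−11k+85.

k^2−11k+85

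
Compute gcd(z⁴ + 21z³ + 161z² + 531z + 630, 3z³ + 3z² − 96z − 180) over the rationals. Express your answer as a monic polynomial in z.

z + 5

Apply the Euclidean algorithm:
  z⁴ + 21z³ + 161z² + 531z + 630 = ((1/3)z + 20/3)(3z³ + 3z² − 96z − 180) + (173z² + 1231z + 1830)
  3z³ + 3z² − 96z − 180 = ((3/173)z − 3174/29929)(173z² + 1231z + 1830) + ((84240/29929)z + 421200/29929)
  173z² + 1231z + 1830 = ((5177717/84240)z + 1825669/14040)((84240/29929)z + 421200/29929) + (0)
Last nonzero remainder: (84240/29929)z + 421200/29929. Dividing through by 84240/29929 gives the monic gcd z + 5.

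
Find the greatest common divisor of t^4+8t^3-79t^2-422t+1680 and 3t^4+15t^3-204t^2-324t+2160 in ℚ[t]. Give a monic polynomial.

Euclidean algorithm in ℚ[t]:
  t^4+8t^3-79t^2-422t+1680 = (1/3)(3t^4+15t^3-204t^2-324t+2160) + (3t^3-11t^2-314t+960)
  3t^4+15t^3-204t^2-324t+2160 = (t+26/3)(3t^3-11t^2-314t+960) + ((616/3)t^2+(4312/3)t-6160)
  3t^3-11t^2-314t+960 = ((9/616)t-12/77)((616/3)t^2+(4312/3)t-6160) + (0)
Last nonzero remainder: (616/3)t^2+(4312/3)t-6160. Dividing through by 616/3 gives the monic gcd t^2+7t-30.

t^2+7t-30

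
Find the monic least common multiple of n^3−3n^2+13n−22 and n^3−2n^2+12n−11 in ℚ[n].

n^4−4n^3+16n^2−35n+22

Repeated division with remainder:
  n^3−3n^2+13n−22 = (n^3−2n^2+12n−11) + (−n^2+n−11)
  n^3−2n^2+12n−11 = (−n+1)(−n^2+n−11) + (0)
Last nonzero remainder: −n^2+n−11. Dividing through by −1 gives the monic gcd n^2−n+11.
Then lcm(f, g) = f·g / gcd(f, g); expanding and making the result monic gives the answer.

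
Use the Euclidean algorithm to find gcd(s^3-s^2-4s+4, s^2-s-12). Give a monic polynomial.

1

Repeated division with remainder:
  s^3-s^2-4s+4 = (s)(s^2-s-12) + (8s+4)
  s^2-s-12 = ((1/8)s-3/16)(8s+4) + (-45/4)
  8s+4 = (-(32/45)s-16/45)(-45/4) + (0)
The last nonzero remainder is the constant -45/4, so the polynomials are coprime and gcd = 1.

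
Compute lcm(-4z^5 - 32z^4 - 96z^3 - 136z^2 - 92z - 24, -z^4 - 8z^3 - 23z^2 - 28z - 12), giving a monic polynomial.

z^6 + 10z^5 + 40z^4 + 82z^3 + 91z^2 + 52z + 12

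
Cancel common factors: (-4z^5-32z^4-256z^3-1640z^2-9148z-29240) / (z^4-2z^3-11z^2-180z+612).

(-4z^3-4z^2-92z-860)/(z^2-9z+18)

Euclidean algorithm in ℚ[z]:
  -4z^5-32z^4-256z^3-1640z^2-9148z-29240 = (-4z-40)(z^4-2z^3-11z^2-180z+612) + (-380z^3-2800z^2-13900z-4760)
  z^4-2z^3-11z^2-180z+612 = (-(1/380)z+89/3610)(-380z^3-2800z^2-13900z-4760) + ((7744/361)z^2+(54208/361)z+263296/361)
  -380z^3-2800z^2-13900z-4760 = (-(34295/1936)z-12635/1936)((7744/361)z^2+(54208/361)z+263296/361) + (0)
Last nonzero remainder: (7744/361)z^2+(54208/361)z+263296/361. Dividing through by 7744/361 gives the monic gcd z^2+7z+34.
Cancel z^2+7z+34 from numerator and denominator to get the reduced form.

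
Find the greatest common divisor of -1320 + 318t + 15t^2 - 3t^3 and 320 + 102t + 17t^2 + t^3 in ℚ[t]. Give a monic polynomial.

Repeated division with remainder:
  -3t^3 + 15t^2 + 318t - 1320 = (-3)(t^3 + 17t^2 + 102t + 320) + (66t^2 + 624t - 360)
  t^3 + 17t^2 + 102t + 320 = ((1/66)t + 83/726)(66t^2 + 624t - 360) + ((4370/121)t + 43700/121)
  66t^2 + 624t - 360 = ((3993/2185)t - 2178/2185)((4370/121)t + 43700/121) + (0)
Last nonzero remainder: (4370/121)t + 43700/121. Dividing through by 4370/121 gives the monic gcd t + 10.

10 + t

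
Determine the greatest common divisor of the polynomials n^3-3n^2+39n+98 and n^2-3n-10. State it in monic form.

Repeated division with remainder:
  n^3-3n^2+39n+98 = (n)(n^2-3n-10) + (49n+98)
  n^2-3n-10 = ((1/49)n-5/49)(49n+98) + (0)
Last nonzero remainder: 49n+98. Dividing through by 49 gives the monic gcd n+2.

n+2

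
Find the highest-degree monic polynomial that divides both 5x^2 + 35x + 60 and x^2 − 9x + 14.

1

By polynomial division,
  5x^2 + 35x + 60 = (5)(x^2 − 9x + 14) + (80x − 10)
  x^2 − 9x + 14 = ((1/80)x − 71/640)(80x − 10) + (825/64)
  80x − 10 = ((1024/165)x − 128/165)(825/64) + (0)
The last nonzero remainder is the constant 825/64, so the polynomials are coprime and gcd = 1.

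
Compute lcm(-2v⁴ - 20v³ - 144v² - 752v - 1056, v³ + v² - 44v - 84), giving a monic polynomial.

Repeated division with remainder:
  -2v⁴ - 20v³ - 144v² - 752v - 1056 = (-2v - 18)(v³ + v² - 44v - 84) + (-214v² - 1712v - 2568)
  v³ + v² - 44v - 84 = (-(1/214)v + 7/214)(-214v² - 1712v - 2568) + (0)
Last nonzero remainder: -214v² - 1712v - 2568. Dividing through by -214 gives the monic gcd v² + 8v + 12.
Then lcm(f, g) = f·g / gcd(f, g); expanding and making the result monic gives the answer.

v⁵ + 3v⁴ + 2v³ - 128v² - 2104v - 3696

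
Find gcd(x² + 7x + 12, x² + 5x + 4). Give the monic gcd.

Euclidean algorithm in ℚ[x]:
  x² + 7x + 12 = (x² + 5x + 4) + (2x + 8)
  x² + 5x + 4 = ((1/2)x + 1/2)(2x + 8) + (0)
Last nonzero remainder: 2x + 8. Dividing through by 2 gives the monic gcd x + 4.

x + 4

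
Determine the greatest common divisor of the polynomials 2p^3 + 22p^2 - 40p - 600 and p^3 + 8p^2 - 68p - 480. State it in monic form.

p^2 + 16p + 60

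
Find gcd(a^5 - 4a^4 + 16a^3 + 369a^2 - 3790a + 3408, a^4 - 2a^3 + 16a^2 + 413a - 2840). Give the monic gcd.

a^3 + 3a^2 + 31a + 568

Apply the Euclidean algorithm:
  a^5 - 4a^4 + 16a^3 + 369a^2 - 3790a + 3408 = (a - 2)(a^4 - 2a^3 + 16a^2 + 413a - 2840) + (-4a^3 - 12a^2 - 124a - 2272)
  a^4 - 2a^3 + 16a^2 + 413a - 2840 = (-(1/4)a + 5/4)(-4a^3 - 12a^2 - 124a - 2272) + (0)
Last nonzero remainder: -4a^3 - 12a^2 - 124a - 2272. Dividing through by -4 gives the monic gcd a^3 + 3a^2 + 31a + 568.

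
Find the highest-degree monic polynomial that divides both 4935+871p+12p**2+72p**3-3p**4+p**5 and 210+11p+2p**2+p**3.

Apply the Euclidean algorithm:
  p**5-3p**4+72p**3+12p**2+871p+4935 = (p**2-5p+71)(p**3+2p**2+11p+210) + (-285p**2+1140p-9975)
  p**3+2p**2+11p+210 = (-(1/285)p-2/95)(-285p**2+1140p-9975) + (0)
Last nonzero remainder: -285p**2+1140p-9975. Dividing through by -285 gives the monic gcd p**2-4p+35.

35-4p+p**2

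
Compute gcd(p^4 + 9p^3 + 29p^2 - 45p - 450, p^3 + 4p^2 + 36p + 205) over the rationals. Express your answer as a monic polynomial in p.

Apply the Euclidean algorithm:
  p^4 + 9p^3 + 29p^2 - 45p - 450 = (p + 5)(p^3 + 4p^2 + 36p + 205) + (-27p^2 - 430p - 1475)
  p^3 + 4p^2 + 36p + 205 = (-(1/27)p + 322/729)(-27p^2 - 430p - 1475) + ((124879/729)p + 624395/729)
  -27p^2 - 430p - 1475 = (-(19683/124879)p - 215055/124879)((124879/729)p + 624395/729) + (0)
Last nonzero remainder: (124879/729)p + 624395/729. Dividing through by 124879/729 gives the monic gcd p + 5.

p + 5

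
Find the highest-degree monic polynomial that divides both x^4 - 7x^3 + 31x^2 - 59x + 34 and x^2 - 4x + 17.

Apply the Euclidean algorithm:
  x^4 - 7x^3 + 31x^2 - 59x + 34 = (x^2 - 3x + 2)(x^2 - 4x + 17) + (0)
The last nonzero remainder x^2 - 4x + 17 is already monic.

x^2 - 4x + 17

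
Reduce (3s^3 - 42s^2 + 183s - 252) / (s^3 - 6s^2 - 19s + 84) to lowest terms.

(3s - 12)/(s + 4)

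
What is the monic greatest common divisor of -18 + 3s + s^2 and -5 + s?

1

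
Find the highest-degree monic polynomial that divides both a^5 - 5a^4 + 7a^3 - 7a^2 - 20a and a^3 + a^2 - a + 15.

By polynomial division,
  a^5 - 5a^4 + 7a^3 - 7a^2 - 20a = (a^2 - 6a + 14)(a^3 + a^2 - a + 15) + (-42a^2 + 84a - 210)
  a^3 + a^2 - a + 15 = (-(1/42)a - 1/14)(-42a^2 + 84a - 210) + (0)
Last nonzero remainder: -42a^2 + 84a - 210. Dividing through by -42 gives the monic gcd a^2 - 2a + 5.

a^2 - 2a + 5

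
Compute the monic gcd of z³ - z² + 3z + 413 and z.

By polynomial division,
  z³ - z² + 3z + 413 = (z² - z + 3)(z) + (413)
  z = ((1/413)z)(413) + (0)
The last nonzero remainder is the constant 413, so the polynomials are coprime and gcd = 1.

1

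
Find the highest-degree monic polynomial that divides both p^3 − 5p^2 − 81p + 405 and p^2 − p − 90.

p + 9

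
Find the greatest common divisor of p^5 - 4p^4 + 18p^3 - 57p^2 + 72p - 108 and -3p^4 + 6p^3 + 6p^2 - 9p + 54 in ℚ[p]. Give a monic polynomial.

p^3 - 4p^2 + 6p - 9

Repeated division with remainder:
  p^5 - 4p^4 + 18p^3 - 57p^2 + 72p - 108 = (-(1/3)p + 2/3)(-3p^4 + 6p^3 + 6p^2 - 9p + 54) + (16p^3 - 64p^2 + 96p - 144)
  -3p^4 + 6p^3 + 6p^2 - 9p + 54 = (-(3/16)p - 3/8)(16p^3 - 64p^2 + 96p - 144) + (0)
Last nonzero remainder: 16p^3 - 64p^2 + 96p - 144. Dividing through by 16 gives the monic gcd p^3 - 4p^2 + 6p - 9.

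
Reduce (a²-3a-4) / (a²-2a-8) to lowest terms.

By polynomial division,
  a²-3a-4 = (a²-2a-8) + (-a+4)
  a²-2a-8 = (-a-2)(-a+4) + (0)
Last nonzero remainder: -a+4. Dividing through by -1 gives the monic gcd a-4.
Cancel a-4 from numerator and denominator to get the reduced form.

(a+1)/(a+2)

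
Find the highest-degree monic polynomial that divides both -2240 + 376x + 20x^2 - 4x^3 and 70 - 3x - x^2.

-70 + 3x + x^2

Euclidean algorithm in ℚ[x]:
  -4x^3 + 20x^2 + 376x - 2240 = (4x - 32)(-x^2 - 3x + 70) + (0)
Last nonzero remainder: -x^2 - 3x + 70. Dividing through by -1 gives the monic gcd x^2 + 3x - 70.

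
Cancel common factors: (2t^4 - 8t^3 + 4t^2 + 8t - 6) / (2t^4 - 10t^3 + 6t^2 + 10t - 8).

Repeated division with remainder:
  2t^4 - 8t^3 + 4t^2 + 8t - 6 = (2t^4 - 10t^3 + 6t^2 + 10t - 8) + (2t^3 - 2t^2 - 2t + 2)
  2t^4 - 10t^3 + 6t^2 + 10t - 8 = (t - 4)(2t^3 - 2t^2 - 2t + 2) + (0)
Last nonzero remainder: 2t^3 - 2t^2 - 2t + 2. Dividing through by 2 gives the monic gcd t^3 - t^2 - t + 1.
Cancel t^3 - t^2 - t + 1 from numerator and denominator to get the reduced form.

(t - 3)/(t - 4)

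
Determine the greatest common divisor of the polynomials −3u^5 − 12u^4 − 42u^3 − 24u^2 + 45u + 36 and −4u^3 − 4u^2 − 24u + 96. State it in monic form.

Repeated division with remainder:
  −3u^5 − 12u^4 − 42u^3 − 24u^2 + 45u + 36 = ((3/4)u^2 + (9/4)u + 15/4)(−4u^3 − 4u^2 − 24u + 96) + (−27u^2 − 81u − 324)
  −4u^3 − 4u^2 − 24u + 96 = ((4/27)u − 8/27)(−27u^2 − 81u − 324) + (0)
Last nonzero remainder: −27u^2 − 81u − 324. Dividing through by −27 gives the monic gcd u^2 + 3u + 12.

u^2 + 3u + 12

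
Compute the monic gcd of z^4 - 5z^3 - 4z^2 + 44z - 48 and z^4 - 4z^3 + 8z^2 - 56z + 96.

Apply the Euclidean algorithm:
  z^4 - 5z^3 - 4z^2 + 44z - 48 = (z^4 - 4z^3 + 8z^2 - 56z + 96) + (-z^3 - 12z^2 + 100z - 144)
  z^4 - 4z^3 + 8z^2 - 56z + 96 = (-z + 16)(-z^3 - 12z^2 + 100z - 144) + (300z^2 - 1800z + 2400)
  -z^3 - 12z^2 + 100z - 144 = (-(1/300)z - 3/50)(300z^2 - 1800z + 2400) + (0)
Last nonzero remainder: 300z^2 - 1800z + 2400. Dividing through by 300 gives the monic gcd z^2 - 6z + 8.

z^2 - 6z + 8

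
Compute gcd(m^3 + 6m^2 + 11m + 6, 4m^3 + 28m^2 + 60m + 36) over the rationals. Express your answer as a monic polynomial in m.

m^2 + 4m + 3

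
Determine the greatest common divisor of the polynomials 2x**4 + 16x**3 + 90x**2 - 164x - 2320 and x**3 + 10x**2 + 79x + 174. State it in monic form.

x**2 + 7x + 58

By polynomial division,
  2x**4 + 16x**3 + 90x**2 - 164x - 2320 = (2x - 4)(x**3 + 10x**2 + 79x + 174) + (-28x**2 - 196x - 1624)
  x**3 + 10x**2 + 79x + 174 = (-(1/28)x - 3/28)(-28x**2 - 196x - 1624) + (0)
Last nonzero remainder: -28x**2 - 196x - 1624. Dividing through by -28 gives the monic gcd x**2 + 7x + 58.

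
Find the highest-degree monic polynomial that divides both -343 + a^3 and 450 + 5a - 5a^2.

1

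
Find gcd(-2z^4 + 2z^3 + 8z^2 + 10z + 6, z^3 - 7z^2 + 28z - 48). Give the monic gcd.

By polynomial division,
  -2z^4 + 2z^3 + 8z^2 + 10z + 6 = (-2z - 12)(z^3 - 7z^2 + 28z - 48) + (-20z^2 + 250z - 570)
  z^3 - 7z^2 + 28z - 48 = (-(1/20)z - 11/40)(-20z^2 + 250z - 570) + ((273/4)z - 819/4)
  -20z^2 + 250z - 570 = (-(80/273)z + 760/273)((273/4)z - 819/4) + (0)
Last nonzero remainder: (273/4)z - 819/4. Dividing through by 273/4 gives the monic gcd z - 3.

z - 3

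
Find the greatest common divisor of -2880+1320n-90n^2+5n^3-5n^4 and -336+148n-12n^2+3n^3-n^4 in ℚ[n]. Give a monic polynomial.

12-7n+n^2

Apply the Euclidean algorithm:
  -5n^4+5n^3-90n^2+1320n-2880 = (5)(-n^4+3n^3-12n^2+148n-336) + (-10n^3-30n^2+580n-1200)
  -n^4+3n^3-12n^2+148n-336 = ((1/10)n-3/5)(-10n^3-30n^2+580n-1200) + (-88n^2+616n-1056)
  -10n^3-30n^2+580n-1200 = ((5/44)n+25/22)(-88n^2+616n-1056) + (0)
Last nonzero remainder: -88n^2+616n-1056. Dividing through by -88 gives the monic gcd n^2-7n+12.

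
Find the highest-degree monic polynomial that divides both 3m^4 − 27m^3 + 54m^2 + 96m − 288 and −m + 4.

Apply the Euclidean algorithm:
  3m^4 − 27m^3 + 54m^2 + 96m − 288 = (−3m^3 + 15m^2 + 6m − 72)(−m + 4) + (0)
Last nonzero remainder: −m + 4. Dividing through by −1 gives the monic gcd m − 4.

m − 4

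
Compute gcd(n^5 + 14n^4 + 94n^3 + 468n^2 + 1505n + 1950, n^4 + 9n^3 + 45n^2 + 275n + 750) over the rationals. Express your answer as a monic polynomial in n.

Apply the Euclidean algorithm:
  n^5 + 14n^4 + 94n^3 + 468n^2 + 1505n + 1950 = (n + 5)(n^4 + 9n^3 + 45n^2 + 275n + 750) + (4n^3 − 32n^2 − 620n − 1800)
  n^4 + 9n^3 + 45n^2 + 275n + 750 = ((1/4)n + 17/4)(4n^3 − 32n^2 − 620n − 1800) + (336n^2 + 3360n + 8400)
  4n^3 − 32n^2 − 620n − 1800 = ((1/84)n − 3/14)(336n^2 + 3360n + 8400) + (0)
Last nonzero remainder: 336n^2 + 3360n + 8400. Dividing through by 336 gives the monic gcd n^2 + 10n + 25.

n^2 + 10n + 25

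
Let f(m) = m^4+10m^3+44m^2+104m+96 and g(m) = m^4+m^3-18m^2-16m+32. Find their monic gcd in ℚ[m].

Apply the Euclidean algorithm:
  m^4+10m^3+44m^2+104m+96 = (m^4+m^3-18m^2-16m+32) + (9m^3+62m^2+120m+64)
  m^4+m^3-18m^2-16m+32 = ((1/9)m-53/81)(9m^3+62m^2+120m+64) + ((748/81)m^2+(1496/27)m+5984/81)
  9m^3+62m^2+120m+64 = ((729/748)m+162/187)((748/81)m^2+(1496/27)m+5984/81) + (0)
Last nonzero remainder: (748/81)m^2+(1496/27)m+5984/81. Dividing through by 748/81 gives the monic gcd m^2+6m+8.

m^2+6m+8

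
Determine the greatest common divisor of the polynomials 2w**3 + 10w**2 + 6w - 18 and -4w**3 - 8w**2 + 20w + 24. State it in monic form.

By polynomial division,
  2w**3 + 10w**2 + 6w - 18 = (-1/2)(-4w**3 - 8w**2 + 20w + 24) + (6w**2 + 16w - 6)
  -4w**3 - 8w**2 + 20w + 24 = (-(2/3)w + 4/9)(6w**2 + 16w - 6) + ((80/9)w + 80/3)
  6w**2 + 16w - 6 = ((27/40)w - 9/40)((80/9)w + 80/3) + (0)
Last nonzero remainder: (80/9)w + 80/3. Dividing through by 80/9 gives the monic gcd w + 3.

w + 3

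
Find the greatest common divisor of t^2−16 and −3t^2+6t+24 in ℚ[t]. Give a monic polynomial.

By polynomial division,
  t^2−16 = (−1/3)(−3t^2+6t+24) + (2t−8)
  −3t^2+6t+24 = (−(3/2)t−3)(2t−8) + (0)
Last nonzero remainder: 2t−8. Dividing through by 2 gives the monic gcd t−4.

t−4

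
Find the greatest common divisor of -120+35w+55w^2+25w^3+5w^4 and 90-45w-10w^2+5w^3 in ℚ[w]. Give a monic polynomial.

3+w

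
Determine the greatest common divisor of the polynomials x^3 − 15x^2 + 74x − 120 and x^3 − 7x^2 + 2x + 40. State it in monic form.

x^2 − 9x + 20

Euclidean algorithm in ℚ[x]:
  x^3 − 15x^2 + 74x − 120 = (x^3 − 7x^2 + 2x + 40) + (−8x^2 + 72x − 160)
  x^3 − 7x^2 + 2x + 40 = (−(1/8)x − 1/4)(−8x^2 + 72x − 160) + (0)
Last nonzero remainder: −8x^2 + 72x − 160. Dividing through by −8 gives the monic gcd x^2 − 9x + 20.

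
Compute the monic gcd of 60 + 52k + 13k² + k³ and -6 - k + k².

Apply the Euclidean algorithm:
  k³ + 13k² + 52k + 60 = (k + 14)(k² - k - 6) + (72k + 144)
  k² - k - 6 = ((1/72)k - 1/24)(72k + 144) + (0)
Last nonzero remainder: 72k + 144. Dividing through by 72 gives the monic gcd k + 2.

2 + k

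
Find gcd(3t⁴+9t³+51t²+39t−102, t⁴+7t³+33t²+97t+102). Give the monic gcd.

Repeated division with remainder:
  3t⁴+9t³+51t²+39t−102 = (3)(t⁴+7t³+33t²+97t+102) + (−12t³−48t²−252t−408)
  t⁴+7t³+33t²+97t+102 = (−(1/12)t−1/4)(−12t³−48t²−252t−408) + (0)
Last nonzero remainder: −12t³−48t²−252t−408. Dividing through by −12 gives the monic gcd t³+4t²+21t+34.

t³+4t²+21t+34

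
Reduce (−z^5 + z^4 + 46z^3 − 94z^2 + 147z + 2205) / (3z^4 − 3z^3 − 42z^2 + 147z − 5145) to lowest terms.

Euclidean algorithm in ℚ[z]:
  −z^5 + z^4 + 46z^3 − 94z^2 + 147z + 2205 = (−(1/3)z)(3z^4 − 3z^3 − 42z^2 + 147z − 5145) + (32z^3 − 45z^2 − 1568z + 2205)
  3z^4 − 3z^3 − 42z^2 + 147z − 5145 = ((3/32)z + 39/1024)(32z^3 − 45z^2 − 1568z + 2205) + ((109275/1024)z^2 − 5354475/1024)
  32z^3 − 45z^2 − 1568z + 2205 = ((32768/109275)z − 3072/7285)((109275/1024)z^2 − 5354475/1024) + (0)
Last nonzero remainder: (109275/1024)z^2 − 5354475/1024. Dividing through by 109275/1024 gives the monic gcd z^2 − 49.
Cancel z^2 − 49 from numerator and denominator to get the reduced form.

(−z^3 + z^2 − 3z − 45)/(3z^2 − 3z + 105)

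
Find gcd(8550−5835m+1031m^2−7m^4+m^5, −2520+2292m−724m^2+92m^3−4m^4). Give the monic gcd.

Euclidean algorithm in ℚ[m]:
  m^5−7m^4+1031m^2−5835m+8550 = (−(1/4)m−4)(−4m^4+92m^3−724m^2+2292m−2520) + (187m^3−1292m^2+2703m−1530)
  −4m^4+92m^3−724m^2+2292m−2520 = (−(4/187)m+708/2057)(187m^3−1292m^2+2703m−1530) + (−(26800/121)m^2+(160800/121)m−241200/121)
  187m^3−1292m^2+2703m−1530 = (−(22627/26800)m+2057/2680)(−(26800/121)m^2+(160800/121)m−241200/121) + (0)
Last nonzero remainder: −(26800/121)m^2+(160800/121)m−241200/121. Dividing through by −26800/121 gives the monic gcd m^2−6m+9.

9−6m+m^2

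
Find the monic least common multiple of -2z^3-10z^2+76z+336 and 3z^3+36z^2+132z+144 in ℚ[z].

Euclidean algorithm in ℚ[z]:
  -2z^3-10z^2+76z+336 = (-2/3)(3z^3+36z^2+132z+144) + (14z^2+164z+432)
  3z^3+36z^2+132z+144 = ((3/14)z+3/49)(14z^2+164z+432) + ((1440/49)z+5760/49)
  14z^2+164z+432 = ((343/720)z+147/40)((1440/49)z+5760/49) + (0)
Last nonzero remainder: (1440/49)z+5760/49. Dividing through by 1440/49 gives the monic gcd z+4.
Then lcm(f, g) = f·g / gcd(f, g); expanding and making the result monic gives the answer.

z^5+13z^4+14z^3-412z^2-1800z-2016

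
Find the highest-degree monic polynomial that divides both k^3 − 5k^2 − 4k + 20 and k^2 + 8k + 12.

k + 2

Apply the Euclidean algorithm:
  k^3 − 5k^2 − 4k + 20 = (k − 13)(k^2 + 8k + 12) + (88k + 176)
  k^2 + 8k + 12 = ((1/88)k + 3/44)(88k + 176) + (0)
Last nonzero remainder: 88k + 176. Dividing through by 88 gives the monic gcd k + 2.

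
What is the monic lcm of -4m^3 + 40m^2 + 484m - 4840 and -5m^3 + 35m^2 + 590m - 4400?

m^4 - 18m^3 - 41m^2 + 2178m - 9680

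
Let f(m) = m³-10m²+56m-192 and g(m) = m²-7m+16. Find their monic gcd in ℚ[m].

1

By polynomial division,
  m³-10m²+56m-192 = (m-3)(m²-7m+16) + (19m-144)
  m²-7m+16 = ((1/19)m+11/361)(19m-144) + (7360/361)
  19m-144 = ((6859/7360)m-3249/460)(7360/361) + (0)
The last nonzero remainder is the constant 7360/361, so the polynomials are coprime and gcd = 1.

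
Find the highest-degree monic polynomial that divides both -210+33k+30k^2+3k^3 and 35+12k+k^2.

35+12k+k^2

Repeated division with remainder:
  3k^3+30k^2+33k-210 = (3k-6)(k^2+12k+35) + (0)
The last nonzero remainder k^2+12k+35 is already monic.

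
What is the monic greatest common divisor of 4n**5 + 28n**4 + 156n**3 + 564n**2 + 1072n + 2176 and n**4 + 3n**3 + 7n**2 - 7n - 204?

n**3 + 6n**2 + 25n + 68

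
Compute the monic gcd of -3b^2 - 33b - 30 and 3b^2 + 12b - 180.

By polynomial division,
  -3b^2 - 33b - 30 = (-1)(3b^2 + 12b - 180) + (-21b - 210)
  3b^2 + 12b - 180 = (-(1/7)b + 6/7)(-21b - 210) + (0)
Last nonzero remainder: -21b - 210. Dividing through by -21 gives the monic gcd b + 10.

b + 10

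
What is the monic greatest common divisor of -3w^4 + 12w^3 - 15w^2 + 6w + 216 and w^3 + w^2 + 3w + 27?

By polynomial division,
  -3w^4 + 12w^3 - 15w^2 + 6w + 216 = (-3w + 15)(w^3 + w^2 + 3w + 27) + (-21w^2 + 42w - 189)
  w^3 + w^2 + 3w + 27 = (-(1/21)w - 1/7)(-21w^2 + 42w - 189) + (0)
Last nonzero remainder: -21w^2 + 42w - 189. Dividing through by -21 gives the monic gcd w^2 - 2w + 9.

w^2 - 2w + 9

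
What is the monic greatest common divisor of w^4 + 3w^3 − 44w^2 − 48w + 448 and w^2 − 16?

w^2 − 16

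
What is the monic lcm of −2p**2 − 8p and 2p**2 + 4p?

Apply the Euclidean algorithm:
  −2p**2 − 8p = (−1)(2p**2 + 4p) + (−4p)
  2p**2 + 4p = (−(1/2)p − 1)(−4p) + (0)
Last nonzero remainder: −4p. Dividing through by −4 gives the monic gcd p.
Then lcm(f, g) = f·g / gcd(f, g); expanding and making the result monic gives the answer.

p**3 + 6p**2 + 8p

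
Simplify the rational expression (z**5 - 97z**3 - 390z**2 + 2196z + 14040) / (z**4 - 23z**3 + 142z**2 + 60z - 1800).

(z**3 + 16z**2 + 99z + 234)/(z**2 - 7z - 30)

Euclidean algorithm in ℚ[z]:
  z**5 - 97z**3 - 390z**2 + 2196z + 14040 = (z + 23)(z**4 - 23z**3 + 142z**2 + 60z - 1800) + (290z**3 - 3716z**2 + 2616z + 55440)
  z**4 - 23z**3 + 142z**2 + 60z - 1800 = ((1/290)z - 1477/42050)(290z**3 - 3716z**2 + 2616z + 55440) + ((51624/21025)z**2 - (825984/21025)z + 619488/4205)
  290z**3 - 3716z**2 + 2616z + 55440 = ((3048625/25812)z + 1618925/4302)((51624/21025)z**2 - (825984/21025)z + 619488/4205) + (0)
Last nonzero remainder: (51624/21025)z**2 - (825984/21025)z + 619488/4205. Dividing through by 51624/21025 gives the monic gcd z**2 - 16z + 60.
Cancel z**2 - 16z + 60 from numerator and denominator to get the reduced form.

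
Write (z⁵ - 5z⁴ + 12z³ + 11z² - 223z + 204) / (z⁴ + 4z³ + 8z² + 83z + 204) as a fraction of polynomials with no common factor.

(z² - 5z + 4)/(z + 4)

Repeated division with remainder:
  z⁵ - 5z⁴ + 12z³ + 11z² - 223z + 204 = (z - 9)(z⁴ + 4z³ + 8z² + 83z + 204) + (40z³ + 320z + 2040)
  z⁴ + 4z³ + 8z² + 83z + 204 = ((1/40)z + 1/10)(40z³ + 320z + 2040) + (0)
Last nonzero remainder: 40z³ + 320z + 2040. Dividing through by 40 gives the monic gcd z³ + 8z + 51.
Cancel z³ + 8z + 51 from numerator and denominator to get the reduced form.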